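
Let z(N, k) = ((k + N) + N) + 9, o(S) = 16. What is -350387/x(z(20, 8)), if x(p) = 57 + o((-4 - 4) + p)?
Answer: -350387/73 ≈ -4799.8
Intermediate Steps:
z(N, k) = 9 + k + 2*N (z(N, k) = ((N + k) + N) + 9 = (k + 2*N) + 9 = 9 + k + 2*N)
x(p) = 73 (x(p) = 57 + 16 = 73)
-350387/x(z(20, 8)) = -350387/73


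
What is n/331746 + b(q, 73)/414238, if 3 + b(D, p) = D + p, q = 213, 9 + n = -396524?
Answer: -41041288184/34355449887 ≈ -1.1946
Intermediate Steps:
n = -396533 (n = -9 - 396524 = -396533)
b(D, p) = -3 + D + p (b(D, p) = -3 + (D + p) = -3 + D + p)
n/331746 + b(q, 73)/414238 = -396533/331746 + (-3 + 213 + 73)/414238 = -396533*1/331746 + 283*(1/414238) = -396533/331746 + 283/414238 = -41041288184/34355449887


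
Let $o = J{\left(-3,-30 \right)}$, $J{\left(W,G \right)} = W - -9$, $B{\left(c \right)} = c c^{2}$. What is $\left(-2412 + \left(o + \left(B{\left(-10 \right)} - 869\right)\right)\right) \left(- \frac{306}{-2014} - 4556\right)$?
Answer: $\frac{1032241275}{53} \approx 1.9476 \cdot 10^{7}$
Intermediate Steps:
$B{\left(c \right)} = c^{3}$
$J{\left(W,G \right)} = 9 + W$ ($J{\left(W,G \right)} = W + 9 = 9 + W$)
$o = 6$ ($o = 9 - 3 = 6$)
$\left(-2412 + \left(o + \left(B{\left(-10 \right)} - 869\right)\right)\right) \left(- \frac{306}{-2014} - 4556\right) = \left(-2412 + \left(6 + \left(\left(-10\right)^{3} - 869\right)\right)\right) \left(- \frac{306}{-2014} - 4556\right) = \left(-2412 + \left(6 - 1869\right)\right) \left(\left(-306\right) \left(- \frac{1}{2014}\right) - 4556\right) = \left(-2412 + \left(6 - 1869\right)\right) \left(\frac{153}{1007} - 4556\right) = \left(-2412 - 1863\right) \left(- \frac{4587739}{1007}\right) = \left(-4275\right) \left(- \frac{4587739}{1007}\right) = \frac{1032241275}{53}$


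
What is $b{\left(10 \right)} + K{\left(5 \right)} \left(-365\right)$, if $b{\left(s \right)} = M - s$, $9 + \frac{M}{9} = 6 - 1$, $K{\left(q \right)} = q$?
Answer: $-1871$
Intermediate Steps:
$M = -36$ ($M = -81 + 9 \left(6 - 1\right) = -81 + 9 \cdot 5 = -81 + 45 = -36$)
$b{\left(s \right)} = -36 - s$
$b{\left(10 \right)} + K{\left(5 \right)} \left(-365\right) = \left(-36 - 10\right) + 5 \left(-365\right) = \left(-36 - 10\right) - 1825 = -46 - 1825 = -1871$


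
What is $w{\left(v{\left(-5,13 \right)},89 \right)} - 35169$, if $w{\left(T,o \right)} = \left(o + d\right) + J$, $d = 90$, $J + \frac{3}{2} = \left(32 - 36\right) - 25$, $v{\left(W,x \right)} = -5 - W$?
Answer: $- \frac{70041}{2} \approx -35021.0$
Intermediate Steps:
$J = - \frac{61}{2}$ ($J = - \frac{3}{2} + \left(\left(32 - 36\right) - 25\right) = - \frac{3}{2} - 29 = - \frac{61}{2} \approx -30.5$)
$w{\left(T,o \right)} = \frac{119}{2} + o$ ($w{\left(T,o \right)} = \left(o + 90\right) - \frac{61}{2} = \left(90 + o\right) - \frac{61}{2} = \frac{119}{2} + o$)
$w{\left(v{\left(-5,13 \right)},89 \right)} - 35169 = \left(\frac{119}{2} + 89\right) - 35169 = \frac{297}{2} - 35169 = - \frac{70041}{2}$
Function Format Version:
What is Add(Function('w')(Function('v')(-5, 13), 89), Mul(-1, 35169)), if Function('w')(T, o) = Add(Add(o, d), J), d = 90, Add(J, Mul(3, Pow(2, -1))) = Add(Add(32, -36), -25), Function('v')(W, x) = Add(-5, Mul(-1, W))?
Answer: Rational(-70041, 2) ≈ -35021.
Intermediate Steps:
J = Rational(-61, 2) (J = Add(Rational(-3, 2), Add(Add(32, -36), -25)) = Add(Rational(-3, 2), Add(-4, -25)) = Add(Rational(-3, 2), -29) = Rational(-61, 2) ≈ -30.500)
Function('w')(T, o) = Add(Rational(119, 2), o) (Function('w')(T, o) = Add(Add(o, 90), Rational(-61, 2)) = Add(Add(90, o), Rational(-61, 2)) = Add(Rational(119, 2), o))
Add(Function('w')(Function('v')(-5, 13), 89), Mul(-1, 35169)) = Add(Add(Rational(119, 2), 89), Mul(-1, 35169)) = Add(Rational(297, 2), -35169) = Rational(-70041, 2)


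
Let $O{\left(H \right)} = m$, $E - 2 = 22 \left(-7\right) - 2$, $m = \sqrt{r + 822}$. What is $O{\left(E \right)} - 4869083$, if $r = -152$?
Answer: $-4869083 + \sqrt{670} \approx -4.8691 \cdot 10^{6}$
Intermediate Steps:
$m = \sqrt{670}$ ($m = \sqrt{-152 + 822} = \sqrt{670} \approx 25.884$)
$E = -154$ ($E = 2 + \left(22 \left(-7\right) - 2\right) = 2 - 156 = -154$)
$O{\left(H \right)} = \sqrt{670}$
$O{\left(E \right)} - 4869083 = \sqrt{670} - 4869083 = -4869083 + \sqrt{670}$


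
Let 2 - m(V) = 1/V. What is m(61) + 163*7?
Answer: 69722/61 ≈ 1143.0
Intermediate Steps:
m(V) = 2 - 1/V
m(61) + 163*7 = (2 - 1/61) + 163*7 = (2 - 1*1/61) + 1141 = (2 - 1/61) + 1141 = 121/61 + 1141 = 69722/61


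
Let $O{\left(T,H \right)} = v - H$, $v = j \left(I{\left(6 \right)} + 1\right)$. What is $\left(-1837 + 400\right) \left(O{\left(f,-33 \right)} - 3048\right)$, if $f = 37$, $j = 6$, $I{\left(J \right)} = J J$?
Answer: $4013541$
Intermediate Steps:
$I{\left(J \right)} = J^{2}$
$v = 222$ ($v = 6 \left(6^{2} + 1\right) = 6 \left(36 + 1\right) = 6 \cdot 37 = 222$)
$O{\left(T,H \right)} = 222 - H$
$\left(-1837 + 400\right) \left(O{\left(f,-33 \right)} - 3048\right) = \left(-1837 + 400\right) \left(\left(222 - -33\right) - 3048\right) = - 1437 \left(\left(222 + 33\right) - 3048\right) = - 1437 \left(255 - 3048\right) = \left(-1437\right) \left(-2793\right) = 4013541$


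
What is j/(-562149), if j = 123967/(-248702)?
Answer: 123967/139807580598 ≈ 8.8670e-7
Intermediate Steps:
j = -123967/248702 (j = 123967*(-1/248702) = -123967/248702 ≈ -0.49846)
j/(-562149) = -123967/248702/(-562149) = -123967/248702*(-1/562149) = 123967/139807580598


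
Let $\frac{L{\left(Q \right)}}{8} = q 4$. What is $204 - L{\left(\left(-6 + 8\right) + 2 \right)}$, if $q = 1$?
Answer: $172$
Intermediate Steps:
$L{\left(Q \right)} = 32$ ($L{\left(Q \right)} = 8 \cdot 1 \cdot 4 = 8 \cdot 4 = 32$)
$204 - L{\left(\left(-6 + 8\right) + 2 \right)} = 204 - 32 = 172$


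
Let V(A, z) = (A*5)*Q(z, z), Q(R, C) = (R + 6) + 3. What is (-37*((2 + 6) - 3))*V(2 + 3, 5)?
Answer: -64750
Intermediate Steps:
Q(R, C) = 9 + R (Q(R, C) = (6 + R) + 3 = 9 + R)
V(A, z) = 5*A*(9 + z) (V(A, z) = (A*5)*(9 + z) = (5*A)*(9 + z) = 5*A*(9 + z))
(-37*((2 + 6) - 3))*V(2 + 3, 5) = (-37*((2 + 6) - 3))*(5*(2 + 3)*(9 + 5)) = (-37*(8 - 3))*(5*5*14) = -37*5*350 = -185*350 = -64750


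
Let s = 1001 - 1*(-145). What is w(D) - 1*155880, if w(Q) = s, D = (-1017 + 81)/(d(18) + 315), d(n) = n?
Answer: -154734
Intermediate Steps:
D = -104/37 (D = (-1017 + 81)/(18 + 315) = -936/333 = -936*1/333 = -104/37 ≈ -2.8108)
s = 1146 (s = 1001 + 145 = 1146)
w(Q) = 1146
w(D) - 1*155880 = 1146 - 1*155880 = 1146 - 155880 = -154734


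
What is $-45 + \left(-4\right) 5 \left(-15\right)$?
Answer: $255$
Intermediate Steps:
$-45 + \left(-4\right) 5 \left(-15\right) = -45 - -300 = -45 + 300 = 255$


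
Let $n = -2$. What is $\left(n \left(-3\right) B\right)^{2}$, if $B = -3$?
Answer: $324$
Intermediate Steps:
$\left(n \left(-3\right) B\right)^{2} = \left(\left(-2\right) \left(-3\right) \left(-3\right)\right)^{2} = \left(6 \left(-3\right)\right)^{2} = \left(-18\right)^{2} = 324$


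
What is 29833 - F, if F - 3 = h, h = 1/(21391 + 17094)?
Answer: 1148007549/38485 ≈ 29830.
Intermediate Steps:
h = 1/38485 ≈ 2.5984e-5
F = 115456/38485 (F = 3 + 1/38485 = 115456/38485 ≈ 3.0000)
29833 - F = 29833 - 1*115456/38485 = 29833 - 115456/38485 = 1148007549/38485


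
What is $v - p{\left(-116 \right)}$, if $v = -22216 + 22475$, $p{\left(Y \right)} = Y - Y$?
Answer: $259$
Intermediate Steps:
$p{\left(Y \right)} = 0$
$v = 259$
$v - p{\left(-116 \right)} = 259 - 0 = 259 + 0 = 259$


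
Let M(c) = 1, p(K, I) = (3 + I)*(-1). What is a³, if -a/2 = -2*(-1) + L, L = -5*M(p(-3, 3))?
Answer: 216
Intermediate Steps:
p(K, I) = -3 - I
L = -5 (L = -5*1 = -5)
a = 6 (a = -2*(-2*(-1) - 5) = -2*(2 - 5) = -2*(-3) = 6)
a³ = 6³ = 216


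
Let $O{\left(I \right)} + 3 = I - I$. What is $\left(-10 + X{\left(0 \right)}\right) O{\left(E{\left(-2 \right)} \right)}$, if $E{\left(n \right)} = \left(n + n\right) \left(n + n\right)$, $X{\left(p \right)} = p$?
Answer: $30$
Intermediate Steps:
$E{\left(n \right)} = 4 n^{2}$ ($E{\left(n \right)} = 2 n 2 n = 4 n^{2}$)
$O{\left(I \right)} = -3$ ($O{\left(I \right)} = -3 + \left(I - I\right) = -3 + 0 = -3$)
$\left(-10 + X{\left(0 \right)}\right) O{\left(E{\left(-2 \right)} \right)} = \left(-10 + 0\right) \left(-3\right) = \left(-10\right) \left(-3\right) = 30$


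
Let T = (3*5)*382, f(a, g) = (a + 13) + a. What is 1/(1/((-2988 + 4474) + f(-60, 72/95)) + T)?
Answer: 1379/7901671 ≈ 0.00017452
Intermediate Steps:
f(a, g) = 13 + 2*a (f(a, g) = (13 + a) + a = 13 + 2*a)
T = 5730 (T = 15*382 = 5730)
1/(1/((-2988 + 4474) + f(-60, 72/95)) + T) = 1/(1/((-2988 + 4474) + (13 + 2*(-60))) + 5730) = 1/(1/(1486 + (13 - 120)) + 5730) = 1/(1/(1486 - 107) + 5730) = 1/(1/1379 + 5730) = 1/(7901671/1379) = 1379/7901671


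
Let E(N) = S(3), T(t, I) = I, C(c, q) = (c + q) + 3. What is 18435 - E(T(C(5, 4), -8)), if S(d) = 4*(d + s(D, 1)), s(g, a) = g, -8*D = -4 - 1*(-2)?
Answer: 18422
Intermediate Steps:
C(c, q) = 3 + c + q
D = 1/4 (D = -(-4 - 1*(-2))/8 = -(-4 + 2)/8 = -1/8*(-2) = 1/4 ≈ 0.25000)
S(d) = 1 + 4*d (S(d) = 4*(d + 1/4) = 4*(1/4 + d) = 1 + 4*d)
E(N) = 13 (E(N) = 1 + 4*3 = 1 + 12 = 13)
18435 - E(T(C(5, 4), -8)) = 18435 - 1*13 = 18435 - 13 = 18422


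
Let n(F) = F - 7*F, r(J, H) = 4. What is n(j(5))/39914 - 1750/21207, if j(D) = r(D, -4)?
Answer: -35179234/423228099 ≈ -0.083121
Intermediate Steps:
j(D) = 4
n(F) = -6*F
n(j(5))/39914 - 1750/21207 = -6*4/39914 - 1750/21207 = -24*1/39914 - 1750*1/21207 = -12/19957 - 1750/21207 = -35179234/423228099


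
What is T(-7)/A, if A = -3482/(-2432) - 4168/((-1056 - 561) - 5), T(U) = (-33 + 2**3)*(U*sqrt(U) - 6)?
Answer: 9861760/263073 + 34516160*I*sqrt(7)/789219 ≈ 37.487 + 115.71*I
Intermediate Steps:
T(U) = 150 - 25*U**(3/2) (T(U) = (-33 + 8)*(U**(3/2) - 6) = -25*(-6 + U**(3/2)) = 150 - 25*U**(3/2))
A = 3946095/986176 (A = -3482*(-1/2432) - 4168/(-1617 - 5) = 1741/1216 - 4168/(-1622) = 1741/1216 - 4168*(-1/1622) = 1741/1216 + 2084/811 = 3946095/986176 ≈ 4.0014)
T(-7)/A = (150 - (-175)*I*sqrt(7))/(3946095/986176) = (150 - (-175)*I*sqrt(7))*(986176/3946095) = (150 + 175*I*sqrt(7))*(986176/3946095) = 9861760/263073 + 34516160*I*sqrt(7)/789219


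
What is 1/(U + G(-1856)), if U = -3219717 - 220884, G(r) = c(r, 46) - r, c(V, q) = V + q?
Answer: -1/3440555 ≈ -2.9065e-7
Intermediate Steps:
G(r) = 46 (G(r) = (r + 46) - r = (46 + r) - r = 46)
U = -3440601
1/(U + G(-1856)) = 1/(-3440601 + 46) = 1/(-3440555) = -1/3440555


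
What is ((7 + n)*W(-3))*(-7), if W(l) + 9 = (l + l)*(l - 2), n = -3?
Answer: -588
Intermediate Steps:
W(l) = -9 + 2*l*(-2 + l) (W(l) = -9 + (l + l)*(l - 2) = -9 + (2*l)*(-2 + l) = -9 + 2*l*(-2 + l))
((7 + n)*W(-3))*(-7) = ((7 - 3)*(-9 - 4*(-3) + 2*(-3)**2))*(-7) = (4*(-9 + 12 + 2*9))*(-7) = (4*(-9 + 12 + 18))*(-7) = (4*21)*(-7) = 84*(-7) = -588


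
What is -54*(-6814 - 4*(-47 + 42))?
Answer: 366876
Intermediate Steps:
-54*(-6814 - 4*(-47 + 42)) = -54*(-6814 - 4*(-5)) = -54*(-6814 - 1*(-20)) = -54*(-6814 + 20) = -54*(-6794) = 366876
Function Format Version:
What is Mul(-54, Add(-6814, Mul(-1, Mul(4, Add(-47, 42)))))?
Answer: 366876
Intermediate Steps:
Mul(-54, Add(-6814, Mul(-1, Mul(4, Add(-47, 42))))) = Mul(-54, Add(-6814, Mul(-1, Mul(4, -5)))) = Mul(-54, Add(-6814, Mul(-1, -20))) = Mul(-54, Add(-6814, 20)) = Mul(-54, -6794) = 366876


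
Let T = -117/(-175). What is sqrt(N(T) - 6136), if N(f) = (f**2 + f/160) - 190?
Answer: I*sqrt(12398075714)/1400 ≈ 79.533*I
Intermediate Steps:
T = 117/175 (T = -117*(-1/175) = 117/175 ≈ 0.66857)
N(f) = -190 + f**2 + f/160 (N(f) = (f**2 + f/160) - 190 = -190 + f**2 + f/160)
sqrt(N(T) - 6136) = sqrt((-190 + (117/175)**2 + (1/160)*(117/175)) - 6136) = sqrt((-190 + 13689/30625 + 117/28000) - 6136) = sqrt(-185757857/980000 - 6136) = sqrt(-6199037857/980000) = I*sqrt(12398075714)/1400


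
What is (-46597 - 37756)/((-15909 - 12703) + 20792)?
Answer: 84353/7820 ≈ 10.787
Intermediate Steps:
(-46597 - 37756)/((-15909 - 12703) + 20792) = -84353/(-28612 + 20792) = -84353/(-7820) = -84353*(-1/7820) = 84353/7820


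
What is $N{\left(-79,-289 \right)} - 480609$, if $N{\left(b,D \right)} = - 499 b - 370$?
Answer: $-441558$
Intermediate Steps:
$N{\left(b,D \right)} = -370 - 499 b$
$N{\left(-79,-289 \right)} - 480609 = \left(-370 - -39421\right) - 480609 = \left(-370 + 39421\right) - 480609 = 39051 - 480609 = -441558$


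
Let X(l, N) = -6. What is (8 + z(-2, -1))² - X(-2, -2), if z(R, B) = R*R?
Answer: 150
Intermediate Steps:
z(R, B) = R²
(8 + z(-2, -1))² - X(-2, -2) = (8 + (-2)²)² - 1*(-6) = (8 + 4)² + 6 = 12² + 6 = 144 + 6 = 150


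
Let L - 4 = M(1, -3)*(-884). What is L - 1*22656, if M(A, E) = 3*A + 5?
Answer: -29724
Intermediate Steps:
M(A, E) = 5 + 3*A
L = -7068 (L = 4 + (5 + 3*1)*(-884) = 4 + (5 + 3)*(-884) = 4 + 8*(-884) = 4 - 7072 = -7068)
L - 1*22656 = -7068 - 1*22656 = -7068 - 22656 = -29724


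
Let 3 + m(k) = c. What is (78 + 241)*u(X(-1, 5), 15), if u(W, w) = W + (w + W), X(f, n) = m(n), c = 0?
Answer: 2871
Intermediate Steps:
m(k) = -3 (m(k) = -3 + 0 = -3)
X(f, n) = -3
u(W, w) = w + 2*W (u(W, w) = W + (W + w) = w + 2*W)
(78 + 241)*u(X(-1, 5), 15) = (78 + 241)*(15 + 2*(-3)) = 319*(15 - 6) = 319*9 = 2871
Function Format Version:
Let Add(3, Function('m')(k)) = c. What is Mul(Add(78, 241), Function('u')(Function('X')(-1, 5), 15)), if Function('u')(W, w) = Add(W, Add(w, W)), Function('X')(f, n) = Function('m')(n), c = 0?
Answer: 2871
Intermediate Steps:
Function('m')(k) = -3 (Function('m')(k) = Add(-3, 0) = -3)
Function('X')(f, n) = -3
Function('u')(W, w) = Add(w, Mul(2, W)) (Function('u')(W, w) = Add(W, Add(W, w)) = Add(w, Mul(2, W)))
Mul(Add(78, 241), Function('u')(Function('X')(-1, 5), 15)) = Mul(Add(78, 241), Add(15, Mul(2, -3))) = Mul(319, Add(15, -6)) = Mul(319, 9) = 2871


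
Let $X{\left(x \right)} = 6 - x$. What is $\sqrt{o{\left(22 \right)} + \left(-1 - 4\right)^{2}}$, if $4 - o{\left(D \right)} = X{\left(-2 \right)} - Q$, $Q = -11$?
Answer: $\sqrt{10} \approx 3.1623$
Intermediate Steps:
$o{\left(D \right)} = -15$ ($o{\left(D \right)} = 4 - \left(\left(6 - -2\right) - -11\right) = 4 - \left(\left(6 + 2\right) + 11\right) = 4 - \left(8 + 11\right) = 4 - 19 = -15$)
$\sqrt{o{\left(22 \right)} + \left(-1 - 4\right)^{2}} = \sqrt{-15 + \left(-1 - 4\right)^{2}} = \sqrt{-15 + \left(-5\right)^{2}} = \sqrt{-15 + 25} = \sqrt{10}$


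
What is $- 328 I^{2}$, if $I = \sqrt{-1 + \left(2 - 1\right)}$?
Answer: $0$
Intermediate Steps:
$I = 0$ ($I = \sqrt{-1 + \left(2 - 1\right)} = \sqrt{-1 + 1} = \sqrt{0} = 0$)
$- 328 I^{2} = - 328 \cdot 0^{2} = \left(-328\right) 0 = 0$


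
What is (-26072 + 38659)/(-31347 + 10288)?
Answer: -12587/21059 ≈ -0.59770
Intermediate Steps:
(-26072 + 38659)/(-31347 + 10288) = 12587/(-21059) = 12587*(-1/21059) = -12587/21059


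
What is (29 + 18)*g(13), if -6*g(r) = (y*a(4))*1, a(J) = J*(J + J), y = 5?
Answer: -3760/3 ≈ -1253.3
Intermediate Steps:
a(J) = 2*J**2 (a(J) = J*(2*J) = 2*J**2)
g(r) = -80/3 (g(r) = -5*(2*4**2)/6 = -5*(2*16)/6 = -5*32/6 = -80/3)
(29 + 18)*g(13) = (29 + 18)*(-80/3) = 47*(-80/3) = -3760/3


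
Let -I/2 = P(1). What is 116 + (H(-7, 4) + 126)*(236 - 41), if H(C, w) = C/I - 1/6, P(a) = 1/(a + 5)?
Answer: 57497/2 ≈ 28749.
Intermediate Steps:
P(a) = 1/(5 + a)
I = -1/3 (I = -2/(5 + 1) = -2/6 = -2*1/6 = -1/3 ≈ -0.33333)
H(C, w) = -1/6 - 3*C (H(C, w) = C/(-1/3) - 1/6 = C*(-3) - 1*1/6 = -3*C - 1/6 = -1/6 - 3*C)
116 + (H(-7, 4) + 126)*(236 - 41) = 116 + ((-1/6 - 3*(-7)) + 126)*(236 - 41) = 116 + ((-1/6 + 21) + 126)*195 = 116 + (125/6 + 126)*195 = 116 + (881/6)*195 = 116 + 57265/2 = 57497/2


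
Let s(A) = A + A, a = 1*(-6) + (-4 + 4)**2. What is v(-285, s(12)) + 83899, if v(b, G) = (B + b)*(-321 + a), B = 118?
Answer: 138508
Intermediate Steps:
a = -6 (a = -6 + 0**2 = -6 + 0 = -6)
s(A) = 2*A
v(b, G) = -38586 - 327*b (v(b, G) = (118 + b)*(-321 - 6) = (118 + b)*(-327) = -38586 - 327*b)
v(-285, s(12)) + 83899 = (-38586 - 327*(-285)) + 83899 = (-38586 + 93195) + 83899 = 54609 + 83899 = 138508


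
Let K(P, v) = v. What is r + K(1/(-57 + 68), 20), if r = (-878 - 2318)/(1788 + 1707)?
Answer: 66704/3495 ≈ 19.086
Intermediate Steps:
r = -3196/3495 ≈ -0.91445
r + K(1/(-57 + 68), 20) = -3196/3495 + 20 = 66704/3495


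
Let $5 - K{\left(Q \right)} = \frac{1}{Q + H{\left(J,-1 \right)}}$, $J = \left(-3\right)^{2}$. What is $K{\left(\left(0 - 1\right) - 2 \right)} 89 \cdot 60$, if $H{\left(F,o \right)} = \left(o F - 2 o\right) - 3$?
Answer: $\frac{352440}{13} \approx 27111.0$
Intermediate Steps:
$J = 9$
$H{\left(F,o \right)} = -3 - 2 o + F o$ ($H{\left(F,o \right)} = \left(F o - 2 o\right) - 3 = \left(- 2 o + F o\right) - 3 = -3 - 2 o + F o$)
$K{\left(Q \right)} = 5 - \frac{1}{-10 + Q}$ ($K{\left(Q \right)} = 5 - \frac{1}{Q - 10} = 5 - \frac{1}{-10 + Q}$)
$K{\left(\left(0 - 1\right) - 2 \right)} 89 \cdot 60 = \frac{-51 + 5 \left(\left(0 - 1\right) - 2\right)}{-10 + \left(\left(0 - 1\right) - 2\right)} 89 \cdot 60 = \frac{-51 + 5 \left(-1 - 2\right)}{-10 - 3} \cdot 89 \cdot 60 = \frac{-51 + 5 \left(-3\right)}{-10 - 3} \cdot 89 \cdot 60 = \frac{-51 - 15}{-13} \cdot 89 \cdot 60 = \left(- \frac{1}{13}\right) \left(-66\right) 89 \cdot 60 = \frac{66}{13} \cdot 89 \cdot 60 = \frac{5874}{13} \cdot 60 = \frac{352440}{13}$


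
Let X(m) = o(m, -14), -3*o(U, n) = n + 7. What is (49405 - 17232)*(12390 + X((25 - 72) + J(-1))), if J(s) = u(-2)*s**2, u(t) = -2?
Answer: 1196095621/3 ≈ 3.9870e+8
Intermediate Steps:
o(U, n) = -7/3 - n/3 (o(U, n) = -(n + 7)/3 = -(7 + n)/3 = -7/3 - n/3)
J(s) = -2*s**2
X(m) = 7/3 (X(m) = -7/3 - 1/3*(-14) = -7/3 + 14/3 = 7/3)
(49405 - 17232)*(12390 + X((25 - 72) + J(-1))) = (49405 - 17232)*(12390 + 7/3) = 32173*(37177/3) = 1196095621/3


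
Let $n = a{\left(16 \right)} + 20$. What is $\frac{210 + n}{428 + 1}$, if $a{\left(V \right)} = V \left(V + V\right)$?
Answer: $\frac{742}{429} \approx 1.7296$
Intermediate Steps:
$a{\left(V \right)} = 2 V^{2}$ ($a{\left(V \right)} = V 2 V = 2 V^{2}$)
$n = 532$ ($n = 2 \cdot 16^{2} + 20 = 2 \cdot 256 + 20 = 512 + 20 = 532$)
$\frac{210 + n}{428 + 1} = \frac{210 + 532}{428 + 1} = \frac{742}{429}$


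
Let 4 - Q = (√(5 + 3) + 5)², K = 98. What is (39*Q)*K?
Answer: -110838 - 76440*√2 ≈ -2.1894e+5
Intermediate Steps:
Q = 4 - (5 + 2*√2)² (Q = 4 - (√(5 + 3) + 5)² = 4 - (√8 + 5)² = 4 - (2*√2 + 5)² = 4 - (5 + 2*√2)² ≈ -57.284)
(39*Q)*K = (39*(-29 - 20*√2))*98 = (-1131 - 780*√2)*98 = -110838 - 76440*√2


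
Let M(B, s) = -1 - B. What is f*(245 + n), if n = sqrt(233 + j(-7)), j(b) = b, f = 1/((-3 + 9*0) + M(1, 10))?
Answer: -49 - sqrt(226)/5 ≈ -52.007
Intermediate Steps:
f = -1/5 (f = 1/((-3 + 9*0) + (-1 - 1*1)) = 1/((-3 + 0) + (-1 - 1)) = 1/(-3 - 2) = 1/(-5) = -1/5 ≈ -0.20000)
n = sqrt(226) (n = sqrt(233 - 7) = sqrt(226) ≈ 15.033)
f*(245 + n) = -(245 + sqrt(226))/5 = -49 - sqrt(226)/5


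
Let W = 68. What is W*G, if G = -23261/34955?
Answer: -1581748/34955 ≈ -45.251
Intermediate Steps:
G = -23261/34955 (G = -23261*1/34955 = -23261/34955 ≈ -0.66546)
W*G = 68*(-23261/34955) = -1581748/34955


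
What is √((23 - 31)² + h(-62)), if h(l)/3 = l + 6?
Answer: 2*I*√26 ≈ 10.198*I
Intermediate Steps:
h(l) = 18 + 3*l (h(l) = 3*(l + 6) = 3*(6 + l) = 18 + 3*l)
√((23 - 31)² + h(-62)) = √((23 - 31)² + (18 + 3*(-62))) = √((-8)² + (18 - 186)) = √(64 - 168) = √(-104) = 2*I*√26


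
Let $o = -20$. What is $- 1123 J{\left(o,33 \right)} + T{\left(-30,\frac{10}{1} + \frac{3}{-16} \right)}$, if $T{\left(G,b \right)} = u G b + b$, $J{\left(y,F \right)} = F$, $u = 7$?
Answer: $- \frac{625757}{16} \approx -39110.0$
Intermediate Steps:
$T{\left(G,b \right)} = b + 7 G b$ ($T{\left(G,b \right)} = 7 G b + b = b + 7 G b$)
$- 1123 J{\left(o,33 \right)} + T{\left(-30,\frac{10}{1} + \frac{3}{-16} \right)} = \left(-1123\right) 33 + \left(\frac{10}{1} + \frac{3}{-16}\right) \left(1 + 7 \left(-30\right)\right) = -37059 + \left(10 \cdot 1 + 3 \left(- \frac{1}{16}\right)\right) \left(1 - 210\right) = -37059 + \left(10 - \frac{3}{16}\right) \left(-209\right) = -37059 + \frac{157}{16} \left(-209\right) = -37059 - \frac{32813}{16} = - \frac{625757}{16}$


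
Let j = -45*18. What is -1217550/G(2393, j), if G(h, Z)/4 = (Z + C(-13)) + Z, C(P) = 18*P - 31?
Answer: 121755/754 ≈ 161.48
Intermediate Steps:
j = -810
C(P) = -31 + 18*P
G(h, Z) = -1060 + 8*Z (G(h, Z) = 4*((Z + (-31 + 18*(-13))) + Z) = 4*((Z + (-31 - 234)) + Z) = 4*((Z - 265) + Z) = 4*((-265 + Z) + Z) = 4*(-265 + 2*Z) = -1060 + 8*Z)
-1217550/G(2393, j) = -1217550/(-1060 + 8*(-810)) = -1217550/(-1060 - 6480) = -1217550/(-7540) = -1217550*(-1/7540) = 121755/754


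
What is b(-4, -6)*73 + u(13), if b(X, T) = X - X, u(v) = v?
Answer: 13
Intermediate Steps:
b(X, T) = 0
b(-4, -6)*73 + u(13) = 0*73 + 13 = 0 + 13 = 13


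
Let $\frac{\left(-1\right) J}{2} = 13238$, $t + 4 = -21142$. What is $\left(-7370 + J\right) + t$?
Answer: $-54992$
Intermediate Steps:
$t = -21146$ ($t = -4 - 21142 = -21146$)
$J = -26476$ ($J = \left(-2\right) 13238 = -26476$)
$\left(-7370 + J\right) + t = \left(-7370 - 26476\right) - 21146 = -33846 - 21146 = -54992$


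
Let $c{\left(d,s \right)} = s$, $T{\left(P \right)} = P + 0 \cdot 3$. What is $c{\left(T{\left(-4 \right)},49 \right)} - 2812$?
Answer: $-2763$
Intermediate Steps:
$T{\left(P \right)} = P$ ($T{\left(P \right)} = P + 0 = P$)
$c{\left(T{\left(-4 \right)},49 \right)} - 2812 = 49 - 2812 = -2763$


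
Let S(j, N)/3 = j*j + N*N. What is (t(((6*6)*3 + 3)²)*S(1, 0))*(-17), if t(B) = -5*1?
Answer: 255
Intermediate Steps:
t(B) = -5
S(j, N) = 3*N² + 3*j² (S(j, N) = 3*(j*j + N*N) = 3*(j² + N²) = 3*(N² + j²) = 3*N² + 3*j²)
(t(((6*6)*3 + 3)²)*S(1, 0))*(-17) = -5*(3*0² + 3*1²)*(-17) = -5*(3*0 + 3*1)*(-17) = -5*(0 + 3)*(-17) = -5*3*(-17) = -15*(-17) = 255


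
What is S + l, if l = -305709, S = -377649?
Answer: -683358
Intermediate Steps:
S + l = -377649 - 305709 = -683358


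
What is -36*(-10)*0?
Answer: 0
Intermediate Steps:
-36*(-10)*0 = 360*0 = 0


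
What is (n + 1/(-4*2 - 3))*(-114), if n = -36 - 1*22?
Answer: 72846/11 ≈ 6622.4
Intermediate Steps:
n = -58 (n = -36 - 22 = -58)
(n + 1/(-4*2 - 3))*(-114) = (-58 + 1/(-4*2 - 3))*(-114) = (-58 + 1/(-8 - 3))*(-114) = (-58 + 1/(-11))*(-114) = (-58 - 1/11)*(-114) = -639/11*(-114) = 72846/11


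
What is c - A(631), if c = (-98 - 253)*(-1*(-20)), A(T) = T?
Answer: -7651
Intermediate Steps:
c = -7020 (c = -351*20 = -7020)
c - A(631) = -7020 - 1*631 = -7020 - 631 = -7651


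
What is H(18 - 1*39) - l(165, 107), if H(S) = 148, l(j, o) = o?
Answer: 41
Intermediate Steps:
H(18 - 1*39) - l(165, 107) = 148 - 1*107 = 148 - 107 = 41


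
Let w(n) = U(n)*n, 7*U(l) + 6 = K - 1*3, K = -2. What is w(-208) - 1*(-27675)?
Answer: 196013/7 ≈ 28002.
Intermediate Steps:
U(l) = -11/7 (U(l) = -6/7 + (-2 - 1*3)/7 = -6/7 + (-2 - 3)/7 = -6/7 + (⅐)*(-5) = -6/7 - 5/7 = -11/7)
w(n) = -11*n/7
w(-208) - 1*(-27675) = -11/7*(-208) - 1*(-27675) = 2288/7 + 27675 = 196013/7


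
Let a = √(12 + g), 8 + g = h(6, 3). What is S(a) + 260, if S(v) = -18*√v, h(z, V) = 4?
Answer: 260 - 18*2^(¾) ≈ 229.73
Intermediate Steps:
g = -4 (g = -8 + 4 = -4)
a = 2*√2 (a = √(12 - 4) = √8 = 2*√2 ≈ 2.8284)
S(a) + 260 = -18*2^(¾) + 260 = 260 - 18*2^(¾)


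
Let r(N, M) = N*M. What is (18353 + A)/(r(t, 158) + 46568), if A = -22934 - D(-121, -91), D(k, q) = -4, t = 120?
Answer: -4577/65528 ≈ -0.069848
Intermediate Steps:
r(N, M) = M*N
A = -22930 (A = -22934 - 1*(-4) = -22934 + 4 = -22930)
(18353 + A)/(r(t, 158) + 46568) = (18353 - 22930)/(158*120 + 46568) = -4577/(18960 + 46568) = -4577/65528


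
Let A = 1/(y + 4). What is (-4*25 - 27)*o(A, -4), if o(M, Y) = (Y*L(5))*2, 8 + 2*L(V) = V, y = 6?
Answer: -1524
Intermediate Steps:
L(V) = -4 + V/2
A = 1/10 (A = 1/(6 + 4) = 1/10 ≈ 0.10000)
o(M, Y) = -3*Y (o(M, Y) = (Y*(-4 + (1/2)*5))*2 = (Y*(-4 + 5/2))*2 = (Y*(-3/2))*2 = -3*Y/2*2 = -3*Y)
(-4*25 - 27)*o(A, -4) = (-4*25 - 27)*(-3*(-4)) = (-100 - 27)*12 = -127*12 = -1524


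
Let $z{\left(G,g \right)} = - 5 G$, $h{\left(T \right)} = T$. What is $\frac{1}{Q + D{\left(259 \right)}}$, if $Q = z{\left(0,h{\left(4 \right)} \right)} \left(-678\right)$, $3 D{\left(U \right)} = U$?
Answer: $\frac{3}{259} \approx 0.011583$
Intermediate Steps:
$D{\left(U \right)} = \frac{U}{3}$
$Q = 0$ ($Q = \left(-5\right) 0 \left(-678\right) = 0 \left(-678\right) = 0$)
$\frac{1}{Q + D{\left(259 \right)}} = \frac{1}{0 + \frac{1}{3} \cdot 259} = \frac{1}{0 + \frac{259}{3}} = \frac{1}{\frac{259}{3}} = \frac{3}{259}$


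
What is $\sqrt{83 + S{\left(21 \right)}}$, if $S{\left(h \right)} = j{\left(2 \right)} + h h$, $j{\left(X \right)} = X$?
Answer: $\sqrt{526} \approx 22.935$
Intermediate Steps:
$S{\left(h \right)} = 2 + h^{2}$ ($S{\left(h \right)} = 2 + h h = 2 + h^{2}$)
$\sqrt{83 + S{\left(21 \right)}} = \sqrt{83 + \left(2 + 21^{2}\right)} = \sqrt{83 + \left(2 + 441\right)} = \sqrt{83 + 443} = \sqrt{526}$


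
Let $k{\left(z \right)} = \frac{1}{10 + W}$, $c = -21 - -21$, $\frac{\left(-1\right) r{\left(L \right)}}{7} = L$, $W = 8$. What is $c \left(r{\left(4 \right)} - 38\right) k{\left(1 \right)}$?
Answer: $0$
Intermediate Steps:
$r{\left(L \right)} = - 7 L$
$c = 0$ ($c = -21 + 21 = 0$)
$k{\left(z \right)} = \frac{1}{18}$ ($k{\left(z \right)} = \frac{1}{10 + 8} = \frac{1}{18}$)
$c \left(r{\left(4 \right)} - 38\right) k{\left(1 \right)} = 0 \left(\left(-7\right) 4 - 38\right) \frac{1}{18} = 0 \left(-28 - 38\right) \frac{1}{18} = 0 \left(-66\right) \frac{1}{18} = 0 \cdot \frac{1}{18} = 0$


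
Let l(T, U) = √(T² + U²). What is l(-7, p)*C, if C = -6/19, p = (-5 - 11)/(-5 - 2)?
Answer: -6*√2657/133 ≈ -2.3254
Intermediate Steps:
p = 16/7 (p = -16/(-7) = -16*(-⅐) = 16/7 ≈ 2.2857)
C = -6/19 (C = -6*1/19 = -6/19 ≈ -0.31579)
l(-7, p)*C = √((-7)² + (16/7)²)*(-6/19) = √(49 + 256/49)*(-6/19) = √(2657/49)*(-6/19) = (√2657/7)*(-6/19) = -6*√2657/133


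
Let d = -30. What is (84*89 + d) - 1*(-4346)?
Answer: 11792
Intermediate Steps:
(84*89 + d) - 1*(-4346) = (84*89 - 30) - 1*(-4346) = (7476 - 30) + 4346 = 7446 + 4346 = 11792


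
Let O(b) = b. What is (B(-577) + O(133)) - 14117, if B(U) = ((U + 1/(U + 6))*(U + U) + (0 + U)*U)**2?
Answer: 325251815972020617/326041 ≈ 9.9758e+11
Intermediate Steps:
B(U) = (U**2 + 2*U*(U + 1/(6 + U)))**2 (B(U) = ((U + 1/(6 + U))*(2*U) + U*U)**2 = (2*U*(U + 1/(6 + U)) + U**2)**2 = (U**2 + 2*U*(U + 1/(6 + U)))**2)
(B(-577) + O(133)) - 14117 = ((-577)**2*(2 + 3*(-577)**2 + 18*(-577))**2/(6 - 577)**2 + 133) - 14117 = (332929*(2 + 3*332929 - 10386)**2/(-571)**2 + 133) - 14117 = (332929*(1/326041)*(2 + 998787 - 10386)**2 + 133) - 14117 = (332929*(1/326041)*988403**2 + 133) - 14117 = (332929*(1/326041)*976940490409 + 133) - 14117 = (325251820531377961/326041 + 133) - 14117 = 325251820574741414/326041 - 14117 = 325251815972020617/326041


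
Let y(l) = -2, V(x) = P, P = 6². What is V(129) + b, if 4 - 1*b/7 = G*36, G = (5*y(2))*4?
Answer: 10144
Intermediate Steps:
P = 36
V(x) = 36
G = -40 (G = (5*(-2))*4 = -10*4 = -40)
b = 10108 (b = 28 - (-280)*36 = 28 - 7*(-1440) = 28 + 10080 = 10108)
V(129) + b = 36 + 10108 = 10144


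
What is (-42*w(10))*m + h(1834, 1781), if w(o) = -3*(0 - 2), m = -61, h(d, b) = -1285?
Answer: 14087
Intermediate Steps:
w(o) = 6 (w(o) = -3*(-2) = 6)
(-42*w(10))*m + h(1834, 1781) = -42*6*(-61) - 1285 = -252*(-61) - 1285 = 15372 - 1285 = 14087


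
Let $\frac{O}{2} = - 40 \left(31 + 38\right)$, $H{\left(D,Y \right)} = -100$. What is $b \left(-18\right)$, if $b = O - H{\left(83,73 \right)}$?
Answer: $97560$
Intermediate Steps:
$O = -5520$ ($O = 2 \left(- 40 \left(31 + 38\right)\right) = 2 \left(\left(-40\right) 69\right) = 2 \left(-2760\right) = -5520$)
$b = -5420$ ($b = -5520 - -100 = -5520 + 100 = -5420$)
$b \left(-18\right) = \left(-5420\right) \left(-18\right) = 97560$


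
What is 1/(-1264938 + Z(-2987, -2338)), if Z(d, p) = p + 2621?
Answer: -1/1264655 ≈ -7.9073e-7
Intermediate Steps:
Z(d, p) = 2621 + p
1/(-1264938 + Z(-2987, -2338)) = 1/(-1264938 + (2621 - 2338)) = 1/(-1264938 + 283) = 1/(-1264655) = -1/1264655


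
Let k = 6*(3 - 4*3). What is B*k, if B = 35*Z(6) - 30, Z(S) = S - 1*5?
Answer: -270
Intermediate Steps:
Z(S) = -5 + S (Z(S) = S - 5 = -5 + S)
k = -54 (k = 6*(3 - 12) = 6*(-9) = -54)
B = 5 (B = 35*(-5 + 6) - 30 = 35*1 - 30 = 35 - 30 = 5)
B*k = 5*(-54) = -270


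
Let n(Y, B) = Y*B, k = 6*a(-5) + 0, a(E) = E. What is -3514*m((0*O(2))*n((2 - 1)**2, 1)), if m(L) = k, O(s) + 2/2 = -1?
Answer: 105420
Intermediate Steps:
O(s) = -2 (O(s) = -1 - 1 = -2)
k = -30 (k = 6*(-5) + 0 = -30 + 0 = -30)
n(Y, B) = B*Y
m(L) = -30
-3514*m((0*O(2))*n((2 - 1)**2, 1)) = -3514*(-30) = 105420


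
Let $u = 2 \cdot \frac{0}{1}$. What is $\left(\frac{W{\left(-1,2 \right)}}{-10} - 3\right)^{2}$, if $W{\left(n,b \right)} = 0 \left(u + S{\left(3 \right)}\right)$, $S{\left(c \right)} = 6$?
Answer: $9$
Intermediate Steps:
$u = 0$ ($u = 2 \cdot 0 \cdot 1 = 2 \cdot 0 = 0$)
$W{\left(n,b \right)} = 0$ ($W{\left(n,b \right)} = 0 \left(0 + 6\right) = 0 \cdot 6 = 0$)
$\left(\frac{W{\left(-1,2 \right)}}{-10} - 3\right)^{2} = \left(\frac{0}{-10} - 3\right)^{2} = \left(0 \left(- \frac{1}{10}\right) - 3\right)^{2} = \left(0 - 3\right)^{2} = \left(-3\right)^{2} = 9$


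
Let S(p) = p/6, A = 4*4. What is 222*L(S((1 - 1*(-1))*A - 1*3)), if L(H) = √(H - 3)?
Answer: 37*√66 ≈ 300.59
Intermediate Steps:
A = 16
S(p) = p/6 (S(p) = p*(⅙) = p/6)
L(H) = √(-3 + H)
222*L(S((1 - 1*(-1))*A - 1*3)) = 222*√(-3 + ((1 - 1*(-1))*16 - 1*3)/6) = 222*√(-3 + ((1 + 1)*16 - 3)/6) = 222*√(-3 + (2*16 - 3)/6) = 222*√(-3 + (32 - 3)/6) = 222*√(-3 + (⅙)*29) = 222*√(-3 + 29/6) = 222*√(11/6) = 222*(√66/6) = 37*√66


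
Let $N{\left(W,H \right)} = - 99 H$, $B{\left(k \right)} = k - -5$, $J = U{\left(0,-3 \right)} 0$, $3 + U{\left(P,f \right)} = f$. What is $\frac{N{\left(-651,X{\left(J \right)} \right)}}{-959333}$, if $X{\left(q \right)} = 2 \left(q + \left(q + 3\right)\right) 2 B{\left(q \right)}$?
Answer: $\frac{5940}{959333} \approx 0.0061918$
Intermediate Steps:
$U{\left(P,f \right)} = -3 + f$
$J = 0$ ($J = \left(-3 - 3\right) 0 = \left(-6\right) 0 = 0$)
$B{\left(k \right)} = 5 + k$ ($B{\left(k \right)} = k + 5 = 5 + k$)
$X{\left(q \right)} = \left(5 + q\right) \left(12 + 8 q\right)$ ($X{\left(q \right)} = 2 \left(q + \left(q + 3\right)\right) 2 \left(5 + q\right) = 2 \left(q + \left(3 + q\right)\right) 2 \left(5 + q\right) = 2 \left(3 + 2 q\right) 2 \left(5 + q\right) = \left(6 + 4 q\right) 2 \left(5 + q\right) = \left(12 + 8 q\right) \left(5 + q\right) = \left(5 + q\right) \left(12 + 8 q\right)$)
$\frac{N{\left(-651,X{\left(J \right)} \right)}}{-959333} = \frac{\left(-99\right) 4 \left(3 + 2 \cdot 0\right) \left(5 + 0\right)}{-959333} = - 99 \cdot 4 \left(3 + 0\right) 5 \left(- \frac{1}{959333}\right) = - 99 \cdot 4 \cdot 3 \cdot 5 \left(- \frac{1}{959333}\right) = \left(-99\right) 60 \left(- \frac{1}{959333}\right) = \left(-5940\right) \left(- \frac{1}{959333}\right) = \frac{5940}{959333}$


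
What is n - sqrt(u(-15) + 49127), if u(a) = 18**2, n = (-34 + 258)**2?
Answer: 50176 - sqrt(49451) ≈ 49954.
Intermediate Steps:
n = 50176 (n = 224**2 = 50176)
u(a) = 324
n - sqrt(u(-15) + 49127) = 50176 - sqrt(324 + 49127) = 50176 - sqrt(49451)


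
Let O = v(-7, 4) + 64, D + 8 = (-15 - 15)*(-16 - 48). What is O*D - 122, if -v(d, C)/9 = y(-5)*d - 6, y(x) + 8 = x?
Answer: -1340434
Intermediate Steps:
y(x) = -8 + x
v(d, C) = 54 + 117*d (v(d, C) = -9*((-8 - 5)*d - 6) = -9*(-13*d - 6) = -9*(-6 - 13*d) = 54 + 117*d)
D = 1912 (D = -8 + (-15 - 15)*(-16 - 48) = -8 - 30*(-64) = -8 + 1920 = 1912)
O = -701 (O = (54 + 117*(-7)) + 64 = (54 - 819) + 64 = -765 + 64 = -701)
O*D - 122 = -701*1912 - 122 = -1340312 - 122 = -1340434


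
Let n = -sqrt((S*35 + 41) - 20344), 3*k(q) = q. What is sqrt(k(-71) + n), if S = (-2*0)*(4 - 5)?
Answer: sqrt(-213 - 9*I*sqrt(20303))/3 ≈ 7.7709 - 9.1681*I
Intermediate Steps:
k(q) = q/3
S = 0 (S = 0*(-1) = 0)
n = -I*sqrt(20303) (n = -sqrt((0*35 + 41) - 20344) = -sqrt((0 + 41) - 20344) = -sqrt(41 - 20344) = -sqrt(-20303) = -I*sqrt(20303) ≈ -142.49*I)
sqrt(k(-71) + n) = sqrt((1/3)*(-71) - I*sqrt(20303)) = sqrt(-71/3 - I*sqrt(20303))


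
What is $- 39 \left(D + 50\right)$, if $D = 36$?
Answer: $-3354$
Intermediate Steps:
$- 39 \left(D + 50\right) = - 39 \left(36 + 50\right) = \left(-39\right) 86 = -3354$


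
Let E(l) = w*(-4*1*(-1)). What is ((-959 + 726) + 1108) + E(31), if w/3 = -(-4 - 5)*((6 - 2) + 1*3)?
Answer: 1631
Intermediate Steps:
w = 189 (w = 3*(-(-4 - 5)*((6 - 2) + 1*3)) = 3*(-(-9)*(4 + 3)) = 3*(-(-9)*7) = 3*(-1*(-63)) = 3*63 = 189)
E(l) = 756 (E(l) = 189*(-4*1*(-1)) = 189*(-4*(-1)) = 189*4 = 756)
((-959 + 726) + 1108) + E(31) = ((-959 + 726) + 1108) + 756 = (-233 + 1108) + 756 = 875 + 756 = 1631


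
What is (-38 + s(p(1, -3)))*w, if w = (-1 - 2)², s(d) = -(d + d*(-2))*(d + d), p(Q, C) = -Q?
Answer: -324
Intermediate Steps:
s(d) = 2*d² (s(d) = -(d - 2*d)*2*d = -(-d)*2*d = -(-2)*d² = 2*d²)
w = 9 (w = (-3)² = 9)
(-38 + s(p(1, -3)))*w = (-38 + 2*(-1*1)²)*9 = (-38 + 2*(-1)²)*9 = (-38 + 2*1)*9 = (-38 + 2)*9 = -36*9 = -324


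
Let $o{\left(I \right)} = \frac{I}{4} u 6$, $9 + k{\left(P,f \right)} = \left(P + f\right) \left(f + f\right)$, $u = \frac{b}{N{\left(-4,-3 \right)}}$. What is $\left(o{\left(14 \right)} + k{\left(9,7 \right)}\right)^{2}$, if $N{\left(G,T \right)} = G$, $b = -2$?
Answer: $\frac{203401}{4} \approx 50850.0$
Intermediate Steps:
$u = \frac{1}{2}$ ($u = - \frac{2}{-4} = \left(-2\right) \left(- \frac{1}{4}\right) = \frac{1}{2} \approx 0.5$)
$k{\left(P,f \right)} = -9 + 2 f \left(P + f\right)$ ($k{\left(P,f \right)} = -9 + \left(P + f\right) \left(f + f\right) = -9 + \left(P + f\right) 2 f = -9 + 2 f \left(P + f\right)$)
$o{\left(I \right)} = \frac{3 I}{4}$ ($o{\left(I \right)} = \frac{I}{4} \cdot \frac{1}{2} \cdot 6 = \frac{I}{8} \cdot 6 = \frac{3 I}{4}$)
$\left(o{\left(14 \right)} + k{\left(9,7 \right)}\right)^{2} = \left(\frac{3}{4} \cdot 14 + \left(-9 + 2 \cdot 7^{2} + 2 \cdot 9 \cdot 7\right)\right)^{2} = \left(\frac{21}{2} + \left(-9 + 2 \cdot 49 + 126\right)\right)^{2} = \left(\frac{21}{2} + \left(-9 + 98 + 126\right)\right)^{2} = \left(\frac{21}{2} + 215\right)^{2} = \left(\frac{451}{2}\right)^{2} = \frac{203401}{4}$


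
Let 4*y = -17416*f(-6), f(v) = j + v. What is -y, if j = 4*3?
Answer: 26124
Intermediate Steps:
j = 12
f(v) = 12 + v
y = -26124 (y = (-17416*(12 - 6))/4 = (-17416*6)/4 = (¼)*(-104496) = -26124)
-y = -1*(-26124) = 26124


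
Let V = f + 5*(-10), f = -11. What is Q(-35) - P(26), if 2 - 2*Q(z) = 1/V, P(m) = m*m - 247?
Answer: -52215/122 ≈ -427.99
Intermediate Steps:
V = -61 (V = -11 + 5*(-10) = -11 - 50 = -61)
P(m) = -247 + m² (P(m) = m² - 247 = -247 + m²)
Q(z) = 123/122 (Q(z) = 1 - ½/(-61) = 1 - ½*(-1/61) = 1 + 1/122 = 123/122)
Q(-35) - P(26) = 123/122 - (-247 + 26²) = 123/122 - (-247 + 676) = 123/122 - 1*429 = 123/122 - 429 = -52215/122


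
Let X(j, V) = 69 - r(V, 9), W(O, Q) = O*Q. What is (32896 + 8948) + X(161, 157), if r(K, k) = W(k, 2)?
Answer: 41895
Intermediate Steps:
r(K, k) = 2*k (r(K, k) = k*2 = 2*k)
X(j, V) = 51 (X(j, V) = 69 - 2*9 = 69 - 1*18 = 69 - 18 = 51)
(32896 + 8948) + X(161, 157) = (32896 + 8948) + 51 = 41844 + 51 = 41895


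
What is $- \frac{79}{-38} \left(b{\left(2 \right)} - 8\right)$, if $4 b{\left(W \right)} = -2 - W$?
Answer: $- \frac{711}{38} \approx -18.711$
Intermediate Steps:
$b{\left(W \right)} = - \frac{1}{2} - \frac{W}{4}$ ($b{\left(W \right)} = \frac{-2 - W}{4} = - \frac{1}{2} - \frac{W}{4}$)
$- \frac{79}{-38} \left(b{\left(2 \right)} - 8\right) = - \frac{79}{-38} \left(\left(- \frac{1}{2} - \frac{1}{2}\right) - 8\right) = \left(-79\right) \left(- \frac{1}{38}\right) \left(\left(- \frac{1}{2} - \frac{1}{2}\right) - 8\right) = \frac{79 \left(-1 - 8\right)}{38} = \frac{79}{38} \left(-9\right) = - \frac{711}{38}$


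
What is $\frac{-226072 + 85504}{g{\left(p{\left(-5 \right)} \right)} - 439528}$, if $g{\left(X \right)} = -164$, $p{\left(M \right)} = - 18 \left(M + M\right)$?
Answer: $\frac{11714}{36641} \approx 0.3197$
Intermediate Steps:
$p{\left(M \right)} = - 36 M$ ($p{\left(M \right)} = - 18 \cdot 2 M = - 36 M$)
$\frac{-226072 + 85504}{g{\left(p{\left(-5 \right)} \right)} - 439528} = \frac{-226072 + 85504}{-164 - 439528} = - \frac{140568}{-439692} = \left(-140568\right) \left(- \frac{1}{439692}\right) = \frac{11714}{36641}$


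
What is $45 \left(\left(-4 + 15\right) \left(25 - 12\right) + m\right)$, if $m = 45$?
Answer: $8460$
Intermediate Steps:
$45 \left(\left(-4 + 15\right) \left(25 - 12\right) + m\right) = 45 \left(\left(-4 + 15\right) \left(25 - 12\right) + 45\right) = 45 \left(11 \cdot 13 + 45\right) = 45 \left(143 + 45\right) = 45 \cdot 188 = 8460$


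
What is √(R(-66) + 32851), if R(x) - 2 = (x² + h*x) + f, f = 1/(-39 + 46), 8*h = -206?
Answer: √7626094/14 ≈ 197.25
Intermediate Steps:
h = -103/4 (h = (⅛)*(-206) = -103/4 ≈ -25.750)
f = ⅐ (f = 1/7 = ⅐ ≈ 0.14286)
R(x) = 15/7 + x² - 103*x/4 (R(x) = 2 + ((x² - 103*x/4) + ⅐) = 2 + (⅐ + x² - 103*x/4) = 15/7 + x² - 103*x/4)
√(R(-66) + 32851) = √((15/7 + (-66)² - 103/4*(-66)) + 32851) = √((15/7 + 4356 + 3399/2) + 32851) = √(84807/14 + 32851) = √(544721/14) = √7626094/14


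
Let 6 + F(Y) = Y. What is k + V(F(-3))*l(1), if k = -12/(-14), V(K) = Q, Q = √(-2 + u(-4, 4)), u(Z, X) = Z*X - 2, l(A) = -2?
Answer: 6/7 - 4*I*√5 ≈ 0.85714 - 8.9443*I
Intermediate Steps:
u(Z, X) = -2 + X*Z (u(Z, X) = X*Z - 2 = -2 + X*Z)
F(Y) = -6 + Y
Q = 2*I*√5 (Q = √(-2 + (-2 + 4*(-4))) = √(-2 + (-2 - 16)) = √(-2 - 18) = √(-20) = 2*I*√5 ≈ 4.4721*I)
V(K) = 2*I*√5
k = 6/7 (k = -12*(-1/14) = 6/7 ≈ 0.85714)
k + V(F(-3))*l(1) = 6/7 + (2*I*√5)*(-2) = 6/7 - 4*I*√5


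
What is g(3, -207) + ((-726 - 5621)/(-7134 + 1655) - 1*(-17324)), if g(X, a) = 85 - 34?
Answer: 95203972/5479 ≈ 17376.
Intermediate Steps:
g(X, a) = 51
g(3, -207) + ((-726 - 5621)/(-7134 + 1655) - 1*(-17324)) = 51 + ((-726 - 5621)/(-7134 + 1655) - 1*(-17324)) = 51 + (-6347/(-5479) + 17324) = 51 + (-6347*(-1/5479) + 17324) = 51 + (6347/5479 + 17324) = 51 + 94924543/5479 = 95203972/5479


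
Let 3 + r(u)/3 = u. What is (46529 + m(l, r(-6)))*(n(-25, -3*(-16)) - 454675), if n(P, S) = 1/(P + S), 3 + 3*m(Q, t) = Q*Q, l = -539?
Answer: -4497833360020/69 ≈ -6.5186e+10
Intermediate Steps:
r(u) = -9 + 3*u
m(Q, t) = -1 + Q²/3 (m(Q, t) = -1 + (Q*Q)/3 = -1 + Q²/3)
(46529 + m(l, r(-6)))*(n(-25, -3*(-16)) - 454675) = (46529 + (-1 + (⅓)*(-539)²))*(1/(-25 - 3*(-16)) - 454675) = (46529 + (-1 + (⅓)*290521))*(1/(-25 + 48) - 454675) = (46529 + (-1 + 290521/3))*(1/23 - 454675) = (46529 + 290518/3)*(1/23 - 454675) = (430105/3)*(-10457524/23) = -4497833360020/69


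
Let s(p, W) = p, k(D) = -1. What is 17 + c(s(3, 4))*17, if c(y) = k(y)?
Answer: 0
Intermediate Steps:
c(y) = -1
17 + c(s(3, 4))*17 = 17 - 1*17 = 17 - 17 = 0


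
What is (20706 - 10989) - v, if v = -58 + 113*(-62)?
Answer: 16781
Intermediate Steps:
v = -7064 (v = -58 - 7006 = -7064)
(20706 - 10989) - v = (20706 - 10989) - 1*(-7064) = 9717 + 7064 = 16781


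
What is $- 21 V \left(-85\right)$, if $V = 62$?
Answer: $110670$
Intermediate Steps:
$- 21 V \left(-85\right) = \left(-21\right) 62 \left(-85\right) = \left(-1302\right) \left(-85\right) = 110670$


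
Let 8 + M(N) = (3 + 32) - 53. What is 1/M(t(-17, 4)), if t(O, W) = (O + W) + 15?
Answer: -1/26 ≈ -0.038462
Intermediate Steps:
t(O, W) = 15 + O + W
M(N) = -26 (M(N) = -8 + ((3 + 32) - 53) = -8 + (35 - 53) = -8 - 18 = -26)
1/M(t(-17, 4)) = 1/(-26) = -1/26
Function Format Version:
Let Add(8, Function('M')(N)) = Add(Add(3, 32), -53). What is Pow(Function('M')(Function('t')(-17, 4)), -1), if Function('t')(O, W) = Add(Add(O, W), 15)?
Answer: Rational(-1, 26) ≈ -0.038462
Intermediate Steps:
Function('t')(O, W) = Add(15, O, W)
Function('M')(N) = -26 (Function('M')(N) = Add(-8, Add(Add(3, 32), -53)) = Add(-8, Add(35, -53)) = Add(-8, -18) = -26)
Pow(Function('M')(Function('t')(-17, 4)), -1) = Pow(-26, -1) = Rational(-1, 26)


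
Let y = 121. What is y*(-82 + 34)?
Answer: -5808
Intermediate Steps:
y*(-82 + 34) = 121*(-82 + 34) = 121*(-48) = -5808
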